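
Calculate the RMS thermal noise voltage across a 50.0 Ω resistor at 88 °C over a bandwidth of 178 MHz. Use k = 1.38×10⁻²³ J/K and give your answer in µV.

T = 88 °C + 273.15 = 361.15 K
V_n = √(4kTRB)
4kTRB = 4 × 1.38×10⁻²³ × 361.15 × 5.00×10¹ × 1.78×10⁸ = 1.77×10⁻¹⁰ V²
V_n = √(1.77×10⁻¹⁰) = 1.33×10⁻⁵ V = 13.3 µV

13.3 µV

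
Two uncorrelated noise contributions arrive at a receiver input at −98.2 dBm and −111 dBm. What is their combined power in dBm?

−98.0 dBm

Convert to linear, add, convert back:
P₁ = 1.51×10⁻¹³ W, P₂ = 7.94×10⁻¹⁵ W
P_tot = 1.59×10⁻¹³ W → 10 log₁₀(P_tot / 10⁻³) = −98.0 dBm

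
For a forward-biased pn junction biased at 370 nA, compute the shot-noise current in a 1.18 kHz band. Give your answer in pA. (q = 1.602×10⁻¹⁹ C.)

11.8 pA

I_n = √(2qI·B)
2qI·B = 2 × 1.602×10⁻¹⁹ × 3.70×10⁻⁷ × 1.18×10³ = 1.40×10⁻²² A²
I_n = √(1.40×10⁻²²) = 1.18×10⁻¹¹ A = 11.8 pA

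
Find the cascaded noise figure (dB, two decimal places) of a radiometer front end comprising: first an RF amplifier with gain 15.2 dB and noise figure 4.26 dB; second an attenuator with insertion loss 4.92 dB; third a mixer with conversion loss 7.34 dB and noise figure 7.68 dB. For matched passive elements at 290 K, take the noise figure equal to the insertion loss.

5.03 dB

Convert to linear (a loss of L dB is a gain of −L dB): F_i = 10^(NF_i/10), G_i = 10^(G_i,dB/10)
  Stage 1: F_1 = 10^(4.26/10) = 2.667, G_1 = 10^(15.2/10) = 33.11
  Stage 2: F_2 = 10^(4.92/10) = 3.105, G_2 = 10^(−4.92/10) = 0.3221
  Stage 3: F_3 = 10^(7.68/10) = 5.861, G_3 = 10^(−7.34/10) = 0.1845
Friis cascade:
  F = 2.667 + (3.105 − 1)/33.11 + (5.861 − 1)/10.67 = 3.186
NF = 10 log₁₀(3.186) = 5.03 dB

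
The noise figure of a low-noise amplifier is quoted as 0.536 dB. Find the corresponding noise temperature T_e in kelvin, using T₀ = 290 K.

F = 10^(0.536/10) = 1.13136
T_e = (F − 1)·T₀ = (1.13136 − 1) × 290 = 38.1 K

38.1 K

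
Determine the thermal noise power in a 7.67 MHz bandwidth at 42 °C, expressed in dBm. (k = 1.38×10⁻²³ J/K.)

−104.8 dBm

T = 42 °C + 273.15 = 315.15 K
P_n = kTB = 1.38×10⁻²³ × 315.15 × 7.67×10⁶ = 3.34×10⁻¹⁴ W
In dBm: 10 log₁₀(3.34×10⁻¹⁴ / 10⁻³) = −104.8 dBm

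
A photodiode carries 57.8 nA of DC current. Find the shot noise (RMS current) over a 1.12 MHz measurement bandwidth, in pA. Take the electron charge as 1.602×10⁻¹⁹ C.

144 pA

I_n = √(2qI·B)
2qI·B = 2 × 1.602×10⁻¹⁹ × 5.78×10⁻⁸ × 1.12×10⁶ = 2.07×10⁻²⁰ A²
I_n = √(2.07×10⁻²⁰) = 1.44×10⁻¹⁰ A = 144 pA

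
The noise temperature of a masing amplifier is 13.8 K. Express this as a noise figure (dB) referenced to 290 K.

F = 1 + T_e/T₀ = 1 + 13.8/290 = 1.04759
NF = 10 log₁₀(1.04759) = 0.202 dB

0.202 dB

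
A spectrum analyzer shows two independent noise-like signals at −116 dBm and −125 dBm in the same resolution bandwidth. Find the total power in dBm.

Convert to linear, add, convert back:
P₁ = 2.51×10⁻¹⁵ W, P₂ = 3.16×10⁻¹⁶ W
P_tot = 2.83×10⁻¹⁵ W → 10 log₁₀(P_tot / 10⁻³) = −115.5 dBm

−115.5 dBm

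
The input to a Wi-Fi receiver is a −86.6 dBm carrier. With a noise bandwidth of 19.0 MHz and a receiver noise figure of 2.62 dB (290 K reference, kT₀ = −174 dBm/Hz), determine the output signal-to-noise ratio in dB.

Noise floor: N = −174 + 10 log₁₀(B) + NF
10 log₁₀(1.90×10⁷) = 72.79 dB
N = −174 + 72.79 + 2.62 = −98.59 dBm
SNR = P_sig − N = −86.6 − (−98.59) = 11.99 dB → 12.0 dB

12.0 dB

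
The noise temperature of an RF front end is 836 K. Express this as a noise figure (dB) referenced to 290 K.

5.89 dB

F = 1 + T_e/T₀ = 1 + 836/290 = 3.88276
NF = 10 log₁₀(3.88276) = 5.89 dB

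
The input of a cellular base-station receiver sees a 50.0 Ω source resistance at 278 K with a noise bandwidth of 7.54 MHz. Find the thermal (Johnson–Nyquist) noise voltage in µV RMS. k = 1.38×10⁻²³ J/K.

2.41 µV

V_n = √(4kTRB)
4kTRB = 4 × 1.38×10⁻²³ × 278 × 5.00×10¹ × 7.54×10⁶ = 5.79×10⁻¹² V²
V_n = √(5.79×10⁻¹²) = 2.41×10⁻⁶ V = 2.41 µV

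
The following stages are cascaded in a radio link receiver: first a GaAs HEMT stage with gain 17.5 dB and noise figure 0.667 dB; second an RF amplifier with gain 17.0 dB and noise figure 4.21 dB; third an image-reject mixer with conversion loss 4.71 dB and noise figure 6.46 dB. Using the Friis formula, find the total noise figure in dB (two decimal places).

0.78 dB

Convert to linear (a loss of L dB is a gain of −L dB): F_i = 10^(NF_i/10), G_i = 10^(G_i,dB/10)
  Stage 1: F_1 = 10^(0.667/10) = 1.166, G_1 = 10^(17.5/10) = 56.23
  Stage 2: F_2 = 10^(4.21/10) = 2.636, G_2 = 10^(17.0/10) = 50.12
  Stage 3: F_3 = 10^(6.46/10) = 4.426, G_3 = 10^(−4.71/10) = 0.3381
Friis cascade:
  F = 1.166 + (2.636 − 1)/56.23 + (4.426 − 1)/2818 = 1.196
NF = 10 log₁₀(1.196) = 0.78 dB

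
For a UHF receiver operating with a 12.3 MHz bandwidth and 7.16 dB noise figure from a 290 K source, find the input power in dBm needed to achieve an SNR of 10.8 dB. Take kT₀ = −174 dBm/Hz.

Sensitivity = −174 + 10 log₁₀(B) + NF + SNR_min
= −174 + 70.9 + 7.16 + 10.8
= −85.14 dBm → −85.1 dBm

−85.1 dBm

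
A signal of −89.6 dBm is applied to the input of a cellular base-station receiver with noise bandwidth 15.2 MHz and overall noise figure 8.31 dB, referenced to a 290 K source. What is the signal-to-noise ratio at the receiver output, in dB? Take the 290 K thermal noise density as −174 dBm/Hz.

Noise floor: N = −174 + 10 log₁₀(B) + NF
10 log₁₀(1.52×10⁷) = 71.82 dB
N = −174 + 71.82 + 8.31 = −93.87 dBm
SNR = P_sig − N = −89.6 − (−93.87) = 4.27 dB → 4.3 dB

4.3 dB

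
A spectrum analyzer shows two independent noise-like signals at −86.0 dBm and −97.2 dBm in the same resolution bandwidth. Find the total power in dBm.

−85.7 dBm

Convert to linear, add, convert back:
P₁ = 2.51×10⁻¹² W, P₂ = 1.91×10⁻¹³ W
P_tot = 2.70×10⁻¹² W → 10 log₁₀(P_tot / 10⁻³) = −85.7 dBm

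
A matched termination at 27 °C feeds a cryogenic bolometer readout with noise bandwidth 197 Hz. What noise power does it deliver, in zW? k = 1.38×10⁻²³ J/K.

T = 27 °C + 273.15 = 300.15 K
P_n = kTB = 1.38×10⁻²³ × 300.15 × 1.97×10² = 8.16×10⁻¹⁹ W = 816 zW

816 zW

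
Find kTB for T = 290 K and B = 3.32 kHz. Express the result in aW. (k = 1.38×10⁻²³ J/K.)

P_n = kTB = 1.38×10⁻²³ × 290 × 3.32×10³ = 1.33×10⁻¹⁷ W = 13.3 aW

13.3 aW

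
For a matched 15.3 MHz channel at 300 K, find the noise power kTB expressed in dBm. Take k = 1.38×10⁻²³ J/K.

P_n = kTB = 1.38×10⁻²³ × 300 × 1.53×10⁷ = 6.33×10⁻¹⁴ W
In dBm: 10 log₁₀(6.33×10⁻¹⁴ / 10⁻³) = −102.0 dBm

−102.0 dBm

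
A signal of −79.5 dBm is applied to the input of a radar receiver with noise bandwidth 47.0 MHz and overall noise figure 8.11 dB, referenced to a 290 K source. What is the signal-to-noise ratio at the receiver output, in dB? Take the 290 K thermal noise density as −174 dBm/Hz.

Noise floor: N = −174 + 10 log₁₀(B) + NF
10 log₁₀(4.70×10⁷) = 76.72 dB
N = −174 + 76.72 + 8.11 = −89.17 dBm
SNR = P_sig − N = −79.5 − (−89.17) = 9.67 dB → 9.7 dB

9.7 dB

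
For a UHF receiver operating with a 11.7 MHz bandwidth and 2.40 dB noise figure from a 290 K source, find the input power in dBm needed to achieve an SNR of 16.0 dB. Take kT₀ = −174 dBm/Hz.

−84.9 dBm

Sensitivity = −174 + 10 log₁₀(B) + NF + SNR_min
= −174 + 70.68 + 2.40 + 16.0
= −84.92 dBm → −84.9 dBm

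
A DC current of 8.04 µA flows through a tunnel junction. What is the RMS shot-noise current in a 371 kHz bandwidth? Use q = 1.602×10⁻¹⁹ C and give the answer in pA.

978 pA

I_n = √(2qI·B)
2qI·B = 2 × 1.602×10⁻¹⁹ × 8.04×10⁻⁶ × 3.71×10⁵ = 9.56×10⁻¹⁹ A²
I_n = √(9.56×10⁻¹⁹) = 9.78×10⁻¹⁰ A = 978 pA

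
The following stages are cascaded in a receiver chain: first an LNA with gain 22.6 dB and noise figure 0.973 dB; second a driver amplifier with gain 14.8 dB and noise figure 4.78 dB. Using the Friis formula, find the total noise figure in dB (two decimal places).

1.01 dB

Convert to linear (a loss of L dB is a gain of −L dB): F_i = 10^(NF_i/10), G_i = 10^(G_i,dB/10)
  Stage 1: F_1 = 10^(0.973/10) = 1.251, G_1 = 10^(22.6/10) = 182.0
  Stage 2: F_2 = 10^(4.78/10) = 3.006, G_2 = 10^(14.8/10) = 30.20
Friis cascade:
  F = 1.251 + (3.006 − 1)/182.0 = 1.262
NF = 10 log₁₀(1.262) = 1.01 dB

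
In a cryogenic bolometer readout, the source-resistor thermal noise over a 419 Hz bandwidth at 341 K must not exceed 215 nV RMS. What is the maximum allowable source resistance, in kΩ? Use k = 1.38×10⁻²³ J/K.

Johnson–Nyquist: V_n = √(4kTRB) ⇒ R = V_n² / (4kTB)
4kTB = 4 × 1.38×10⁻²³ × 341 × 4.19×10² = 7.89×10⁻¹⁸
R = (2.15×10⁻⁷)² / 7.89×10⁻¹⁸ = 5.86×10³ Ω = 5.86 kΩ

5.86 kΩ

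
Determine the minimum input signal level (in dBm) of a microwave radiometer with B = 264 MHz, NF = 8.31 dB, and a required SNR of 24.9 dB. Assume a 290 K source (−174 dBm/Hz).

−56.6 dBm

Sensitivity = −174 + 10 log₁₀(B) + NF + SNR_min
= −174 + 84.22 + 8.31 + 24.9
= −56.57 dBm → −56.6 dBm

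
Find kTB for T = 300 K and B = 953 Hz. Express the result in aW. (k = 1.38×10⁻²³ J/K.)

3.95 aW

P_n = kTB = 1.38×10⁻²³ × 300 × 9.53×10² = 3.95×10⁻¹⁸ W = 3.95 aW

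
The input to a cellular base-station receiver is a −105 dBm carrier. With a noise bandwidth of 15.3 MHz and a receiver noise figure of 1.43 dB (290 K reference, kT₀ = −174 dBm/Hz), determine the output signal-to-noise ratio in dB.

−4.3 dB

Noise floor: N = −174 + 10 log₁₀(B) + NF
10 log₁₀(1.53×10⁷) = 71.85 dB
N = −174 + 71.85 + 1.43 = −100.72 dBm
SNR = P_sig − N = −105 − (−100.72) = −4.28 dB → −4.3 dB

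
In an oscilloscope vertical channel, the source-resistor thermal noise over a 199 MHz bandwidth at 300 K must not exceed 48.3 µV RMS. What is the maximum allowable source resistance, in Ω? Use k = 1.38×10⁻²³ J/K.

708 Ω

Johnson–Nyquist: V_n = √(4kTRB) ⇒ R = V_n² / (4kTB)
4kTB = 4 × 1.38×10⁻²³ × 300 × 1.99×10⁸ = 3.30×10⁻¹²
R = (4.83×10⁻⁵)² / 3.30×10⁻¹² = 7.08×10² Ω = 708 Ω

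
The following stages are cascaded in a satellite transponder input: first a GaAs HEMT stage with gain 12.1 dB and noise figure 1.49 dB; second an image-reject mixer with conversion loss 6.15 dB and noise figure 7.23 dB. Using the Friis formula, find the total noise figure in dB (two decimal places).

Convert to linear (a loss of L dB is a gain of −L dB): F_i = 10^(NF_i/10), G_i = 10^(G_i,dB/10)
  Stage 1: F_1 = 10^(1.49/10) = 1.409, G_1 = 10^(12.1/10) = 16.22
  Stage 2: F_2 = 10^(7.23/10) = 5.284, G_2 = 10^(−6.15/10) = 0.2427
Friis cascade:
  F = 1.409 + (5.284 − 1)/16.22 = 1.673
NF = 10 log₁₀(1.673) = 2.24 dB

2.24 dB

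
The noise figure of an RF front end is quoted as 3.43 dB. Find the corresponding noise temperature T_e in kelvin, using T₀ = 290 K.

F = 10^(3.43/10) = 2.20293
T_e = (F − 1)·T₀ = (2.20293 − 1) × 290 = 349 K

349 K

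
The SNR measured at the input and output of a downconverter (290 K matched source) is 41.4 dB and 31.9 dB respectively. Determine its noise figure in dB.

9.5 dB

NF (dB) = SNR_in(dB) − SNR_out(dB) when the source is at T₀
NF = 41.4 − 31.9 = 9.5 dB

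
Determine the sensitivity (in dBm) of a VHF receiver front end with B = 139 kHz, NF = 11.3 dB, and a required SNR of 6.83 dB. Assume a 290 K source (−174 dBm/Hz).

−104.4 dBm

Sensitivity = −174 + 10 log₁₀(B) + NF + SNR_min
= −174 + 51.43 + 11.3 + 6.83
= −104.44 dBm → −104.4 dBm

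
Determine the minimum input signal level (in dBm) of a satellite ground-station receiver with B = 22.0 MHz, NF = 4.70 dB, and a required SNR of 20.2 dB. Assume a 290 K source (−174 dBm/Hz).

Sensitivity = −174 + 10 log₁₀(B) + NF + SNR_min
= −174 + 73.42 + 4.70 + 20.2
= −75.68 dBm → −75.7 dBm

−75.7 dBm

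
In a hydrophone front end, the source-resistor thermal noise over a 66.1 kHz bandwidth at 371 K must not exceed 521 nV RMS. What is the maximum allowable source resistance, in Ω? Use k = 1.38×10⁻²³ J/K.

201 Ω

Johnson–Nyquist: V_n = √(4kTRB) ⇒ R = V_n² / (4kTB)
4kTB = 4 × 1.38×10⁻²³ × 371 × 6.61×10⁴ = 1.35×10⁻¹⁵
R = (5.21×10⁻⁷)² / 1.35×10⁻¹⁵ = 2.01×10² Ω = 201 Ω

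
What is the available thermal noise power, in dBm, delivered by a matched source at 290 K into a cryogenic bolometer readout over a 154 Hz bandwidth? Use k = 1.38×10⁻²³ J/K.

P_n = kTB = 1.38×10⁻²³ × 290 × 1.54×10² = 6.16×10⁻¹⁹ W
In dBm: 10 log₁₀(6.16×10⁻¹⁹ / 10⁻³) = −152.1 dBm

−152.1 dBm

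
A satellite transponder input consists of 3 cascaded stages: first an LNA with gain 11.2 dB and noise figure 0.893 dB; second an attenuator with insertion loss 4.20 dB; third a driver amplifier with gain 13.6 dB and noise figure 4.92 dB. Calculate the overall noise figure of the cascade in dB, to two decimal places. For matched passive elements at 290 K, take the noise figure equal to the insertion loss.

Convert to linear (a loss of L dB is a gain of −L dB): F_i = 10^(NF_i/10), G_i = 10^(G_i,dB/10)
  Stage 1: F_1 = 10^(0.893/10) = 1.228, G_1 = 10^(11.2/10) = 13.18
  Stage 2: F_2 = 10^(4.20/10) = 2.630, G_2 = 10^(−4.20/10) = 0.3802
  Stage 3: F_3 = 10^(4.92/10) = 3.105, G_3 = 10^(13.6/10) = 22.91
Friis cascade:
  F = 1.228 + (2.630 − 1)/13.18 + (3.105 − 1)/5.012 = 1.772
NF = 10 log₁₀(1.772) = 2.48 dB

2.48 dB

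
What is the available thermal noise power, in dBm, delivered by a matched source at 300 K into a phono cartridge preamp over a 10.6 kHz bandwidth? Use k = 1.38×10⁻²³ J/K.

−133.6 dBm

P_n = kTB = 1.38×10⁻²³ × 300 × 1.06×10⁴ = 4.39×10⁻¹⁷ W
In dBm: 10 log₁₀(4.39×10⁻¹⁷ / 10⁻³) = −133.6 dBm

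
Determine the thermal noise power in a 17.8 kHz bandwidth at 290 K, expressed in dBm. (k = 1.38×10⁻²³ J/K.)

P_n = kTB = 1.38×10⁻²³ × 290 × 1.78×10⁴ = 7.12×10⁻¹⁷ W
In dBm: 10 log₁₀(7.12×10⁻¹⁷ / 10⁻³) = −131.5 dBm

−131.5 dBm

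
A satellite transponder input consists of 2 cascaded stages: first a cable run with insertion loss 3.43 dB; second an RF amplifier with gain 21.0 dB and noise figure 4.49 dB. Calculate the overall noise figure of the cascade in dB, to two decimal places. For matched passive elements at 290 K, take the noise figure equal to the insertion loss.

Convert to linear (a loss of L dB is a gain of −L dB): F_i = 10^(NF_i/10), G_i = 10^(G_i,dB/10)
  Stage 1: F_1 = 10^(3.43/10) = 2.203, G_1 = 10^(−3.43/10) = 0.4539
  Stage 2: F_2 = 10^(4.49/10) = 2.812, G_2 = 10^(21.0/10) = 125.9
Friis cascade:
  F = 2.203 + (2.812 − 1)/0.4539 = 6.194
NF = 10 log₁₀(6.194) = 7.92 dB

7.92 dB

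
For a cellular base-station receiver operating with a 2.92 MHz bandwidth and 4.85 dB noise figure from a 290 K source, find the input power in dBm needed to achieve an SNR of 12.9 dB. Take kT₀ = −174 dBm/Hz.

Sensitivity = −174 + 10 log₁₀(B) + NF + SNR_min
= −174 + 64.65 + 4.85 + 12.9
= −91.60 dBm → −91.6 dBm

−91.6 dBm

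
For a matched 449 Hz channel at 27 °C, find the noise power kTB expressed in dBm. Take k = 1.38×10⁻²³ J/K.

T = 27 °C + 273.15 = 300.15 K
P_n = kTB = 1.38×10⁻²³ × 300.15 × 4.49×10² = 1.86×10⁻¹⁸ W
In dBm: 10 log₁₀(1.86×10⁻¹⁸ / 10⁻³) = −147.3 dBm

−147.3 dBm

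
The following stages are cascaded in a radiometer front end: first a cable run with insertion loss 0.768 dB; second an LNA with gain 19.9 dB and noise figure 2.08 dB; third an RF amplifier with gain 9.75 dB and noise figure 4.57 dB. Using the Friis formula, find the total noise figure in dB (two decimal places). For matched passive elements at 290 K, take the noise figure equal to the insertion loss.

Convert to linear (a loss of L dB is a gain of −L dB): F_i = 10^(NF_i/10), G_i = 10^(G_i,dB/10)
  Stage 1: F_1 = 10^(0.768/10) = 1.193, G_1 = 10^(−0.768/10) = 0.8379
  Stage 2: F_2 = 10^(2.08/10) = 1.614, G_2 = 10^(19.9/10) = 97.72
  Stage 3: F_3 = 10^(4.57/10) = 2.864, G_3 = 10^(9.75/10) = 9.441
Friis cascade:
  F = 1.193 + (1.614 − 1)/0.8379 + (2.864 − 1)/81.88 = 1.949
NF = 10 log₁₀(1.949) = 2.90 dB

2.90 dB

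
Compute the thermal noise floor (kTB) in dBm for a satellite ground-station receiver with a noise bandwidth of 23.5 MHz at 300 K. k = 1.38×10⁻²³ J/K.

P_n = kTB = 1.38×10⁻²³ × 300 × 2.35×10⁷ = 9.73×10⁻¹⁴ W
In dBm: 10 log₁₀(9.73×10⁻¹⁴ / 10⁻³) = −100.1 dBm

−100.1 dBm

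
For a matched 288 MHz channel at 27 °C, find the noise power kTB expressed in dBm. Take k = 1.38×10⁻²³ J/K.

T = 27 °C + 273.15 = 300.15 K
P_n = kTB = 1.38×10⁻²³ × 300.15 × 2.88×10⁸ = 1.19×10⁻¹² W
In dBm: 10 log₁₀(1.19×10⁻¹² / 10⁻³) = −89.2 dBm

−89.2 dBm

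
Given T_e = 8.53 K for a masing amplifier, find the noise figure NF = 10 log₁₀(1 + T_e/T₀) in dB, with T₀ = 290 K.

0.126 dB

F = 1 + T_e/T₀ = 1 + 8.53/290 = 1.02941
NF = 10 log₁₀(1.02941) = 0.126 dB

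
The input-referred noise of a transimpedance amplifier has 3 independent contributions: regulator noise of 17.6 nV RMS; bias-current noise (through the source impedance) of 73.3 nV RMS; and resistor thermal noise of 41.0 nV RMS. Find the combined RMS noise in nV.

85.8 nV

Uncorrelated sources add in power (mean-square): V_tot = √(ΣV_i²)
V_tot = √[(1.76×10⁻⁸)² + (7.33×10⁻⁸)² + (4.10×10⁻⁸)²] = 8.58×10⁻⁸ V = 85.8 nV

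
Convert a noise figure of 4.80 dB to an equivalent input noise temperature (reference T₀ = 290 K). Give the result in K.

586 K

F = 10^(4.80/10) = 3.01995
T_e = (F − 1)·T₀ = (3.01995 − 1) × 290 = 586 K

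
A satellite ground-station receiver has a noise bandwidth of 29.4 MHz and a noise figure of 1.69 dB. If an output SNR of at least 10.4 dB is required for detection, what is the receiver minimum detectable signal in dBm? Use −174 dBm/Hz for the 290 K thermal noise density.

−87.2 dBm

Sensitivity = −174 + 10 log₁₀(B) + NF + SNR_min
= −174 + 74.68 + 1.69 + 10.4
= −87.23 dBm → −87.2 dBm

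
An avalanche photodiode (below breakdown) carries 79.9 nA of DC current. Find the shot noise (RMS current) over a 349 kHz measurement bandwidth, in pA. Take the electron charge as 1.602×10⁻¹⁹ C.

I_n = √(2qI·B)
2qI·B = 2 × 1.602×10⁻¹⁹ × 7.99×10⁻⁸ × 3.49×10⁵ = 8.93×10⁻²¹ A²
I_n = √(8.93×10⁻²¹) = 9.45×10⁻¹¹ A = 94.5 pA

94.5 pA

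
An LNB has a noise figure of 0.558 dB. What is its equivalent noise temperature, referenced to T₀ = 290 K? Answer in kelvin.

F = 10^(0.558/10) = 1.1371
T_e = (F − 1)·T₀ = (1.1371 − 1) × 290 = 39.8 K

39.8 K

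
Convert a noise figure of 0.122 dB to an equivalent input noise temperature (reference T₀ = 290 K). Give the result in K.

8.26 K

F = 10^(0.122/10) = 1.02849
T_e = (F − 1)·T₀ = (1.02849 − 1) × 290 = 8.26 K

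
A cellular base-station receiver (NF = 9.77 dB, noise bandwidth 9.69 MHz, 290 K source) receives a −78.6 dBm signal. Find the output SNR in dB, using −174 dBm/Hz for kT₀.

Noise floor: N = −174 + 10 log₁₀(B) + NF
10 log₁₀(9.69×10⁶) = 69.86 dB
N = −174 + 69.86 + 9.77 = −94.37 dBm
SNR = P_sig − N = −78.6 − (−94.37) = 15.77 dB → 15.8 dB

15.8 dB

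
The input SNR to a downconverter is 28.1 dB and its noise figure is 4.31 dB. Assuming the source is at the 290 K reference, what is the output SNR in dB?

By definition F = SNR_in/SNR_out, so in dB: SNR_out = SNR_in − NF
SNR_out = 28.1 − 4.31 = 23.79 dB

23.79 dB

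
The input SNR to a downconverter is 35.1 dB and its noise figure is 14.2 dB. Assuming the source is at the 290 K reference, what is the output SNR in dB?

By definition F = SNR_in/SNR_out, so in dB: SNR_out = SNR_in − NF
SNR_out = 35.1 − 14.2 = 20.9 dB

20.9 dB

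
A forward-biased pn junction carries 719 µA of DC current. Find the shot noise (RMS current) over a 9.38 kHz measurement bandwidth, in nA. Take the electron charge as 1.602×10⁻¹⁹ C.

1.47 nA

I_n = √(2qI·B)
2qI·B = 2 × 1.602×10⁻¹⁹ × 7.19×10⁻⁴ × 9.38×10³ = 2.16×10⁻¹⁸ A²
I_n = √(2.16×10⁻¹⁸) = 1.47×10⁻⁹ A = 1.47 nA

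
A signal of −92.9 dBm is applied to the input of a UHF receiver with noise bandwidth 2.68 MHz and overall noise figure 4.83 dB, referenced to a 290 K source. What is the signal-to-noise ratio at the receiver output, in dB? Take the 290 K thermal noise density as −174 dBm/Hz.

Noise floor: N = −174 + 10 log₁₀(B) + NF
10 log₁₀(2.68×10⁶) = 64.28 dB
N = −174 + 64.28 + 4.83 = −104.89 dBm
SNR = P_sig − N = −92.9 − (−104.89) = 11.99 dB → 12.0 dB

12.0 dB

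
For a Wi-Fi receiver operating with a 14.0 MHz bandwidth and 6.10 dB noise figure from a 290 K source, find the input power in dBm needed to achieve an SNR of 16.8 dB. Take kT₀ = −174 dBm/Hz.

−79.6 dBm

Sensitivity = −174 + 10 log₁₀(B) + NF + SNR_min
= −174 + 71.46 + 6.10 + 16.8
= −79.64 dBm → −79.6 dBm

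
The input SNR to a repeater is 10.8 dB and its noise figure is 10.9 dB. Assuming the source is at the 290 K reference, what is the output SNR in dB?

By definition F = SNR_in/SNR_out, so in dB: SNR_out = SNR_in − NF
SNR_out = 10.8 − 10.9 = −0.1 dB

−0.1 dB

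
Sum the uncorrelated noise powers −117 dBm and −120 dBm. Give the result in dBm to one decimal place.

Convert to linear, add, convert back:
P₁ = 2.00×10⁻¹⁵ W, P₂ = 1.00×10⁻¹⁵ W
P_tot = 3.00×10⁻¹⁵ W → 10 log₁₀(P_tot / 10⁻³) = −115.2 dBm

−115.2 dBm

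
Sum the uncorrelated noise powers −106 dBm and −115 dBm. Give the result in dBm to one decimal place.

Convert to linear, add, convert back:
P₁ = 2.51×10⁻¹⁴ W, P₂ = 3.16×10⁻¹⁵ W
P_tot = 2.83×10⁻¹⁴ W → 10 log₁₀(P_tot / 10⁻³) = −105.5 dBm

−105.5 dBm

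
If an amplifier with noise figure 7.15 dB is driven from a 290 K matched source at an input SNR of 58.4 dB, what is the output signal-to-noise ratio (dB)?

51.25 dB

By definition F = SNR_in/SNR_out, so in dB: SNR_out = SNR_in − NF
SNR_out = 58.4 − 7.15 = 51.25 dB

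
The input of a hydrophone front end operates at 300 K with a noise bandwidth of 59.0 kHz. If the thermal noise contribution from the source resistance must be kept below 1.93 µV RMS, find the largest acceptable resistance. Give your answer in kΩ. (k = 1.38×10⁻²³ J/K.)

3.81 kΩ

Johnson–Nyquist: V_n = √(4kTRB) ⇒ R = V_n² / (4kTB)
4kTB = 4 × 1.38×10⁻²³ × 300 × 5.90×10⁴ = 9.77×10⁻¹⁶
R = (1.93×10⁻⁶)² / 9.77×10⁻¹⁶ = 3.81×10³ Ω = 3.81 kΩ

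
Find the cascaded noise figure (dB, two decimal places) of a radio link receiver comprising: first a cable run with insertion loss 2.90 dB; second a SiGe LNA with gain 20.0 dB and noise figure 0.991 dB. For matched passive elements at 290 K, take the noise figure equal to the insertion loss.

Convert to linear (a loss of L dB is a gain of −L dB): F_i = 10^(NF_i/10), G_i = 10^(G_i,dB/10)
  Stage 1: F_1 = 10^(2.90/10) = 1.950, G_1 = 10^(−2.90/10) = 0.5129
  Stage 2: F_2 = 10^(0.991/10) = 1.256, G_2 = 10^(20.0/10) = 100.0
Friis cascade:
  F = 1.950 + (1.256 − 1)/0.5129 = 2.450
NF = 10 log₁₀(2.450) = 3.89 dB

3.89 dB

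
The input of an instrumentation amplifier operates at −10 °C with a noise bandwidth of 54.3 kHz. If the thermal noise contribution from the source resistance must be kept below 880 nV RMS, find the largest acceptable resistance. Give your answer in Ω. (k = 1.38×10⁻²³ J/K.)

982 Ω

T = −10 °C + 273.15 = 263.15 K
Johnson–Nyquist: V_n = √(4kTRB) ⇒ R = V_n² / (4kTB)
4kTB = 4 × 1.38×10⁻²³ × 263.15 × 5.43×10⁴ = 7.89×10⁻¹⁶
R = (8.80×10⁻⁷)² / 7.89×10⁻¹⁶ = 9.82×10² Ω = 982 Ω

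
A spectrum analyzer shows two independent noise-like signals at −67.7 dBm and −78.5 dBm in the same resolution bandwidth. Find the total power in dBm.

−67.4 dBm

Convert to linear, add, convert back:
P₁ = 1.70×10⁻¹⁰ W, P₂ = 1.41×10⁻¹¹ W
P_tot = 1.84×10⁻¹⁰ W → 10 log₁₀(P_tot / 10⁻³) = −67.4 dBm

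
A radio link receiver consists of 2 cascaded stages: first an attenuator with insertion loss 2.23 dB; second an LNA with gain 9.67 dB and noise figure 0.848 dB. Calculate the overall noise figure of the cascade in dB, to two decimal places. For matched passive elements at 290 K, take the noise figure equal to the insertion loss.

Convert to linear (a loss of L dB is a gain of −L dB): F_i = 10^(NF_i/10), G_i = 10^(G_i,dB/10)
  Stage 1: F_1 = 10^(2.23/10) = 1.671, G_1 = 10^(−2.23/10) = 0.5984
  Stage 2: F_2 = 10^(0.848/10) = 1.216, G_2 = 10^(9.67/10) = 9.268
Friis cascade:
  F = 1.671 + (1.216 − 1)/0.5984 = 2.031
NF = 10 log₁₀(2.031) = 3.08 dB

3.08 dB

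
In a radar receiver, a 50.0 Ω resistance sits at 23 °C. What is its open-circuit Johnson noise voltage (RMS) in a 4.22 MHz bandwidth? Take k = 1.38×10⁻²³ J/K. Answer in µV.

1.86 µV

T = 23 °C + 273.15 = 296.15 K
V_n = √(4kTRB)
4kTRB = 4 × 1.38×10⁻²³ × 296.15 × 5.00×10¹ × 4.22×10⁶ = 3.45×10⁻¹² V²
V_n = √(3.45×10⁻¹²) = 1.86×10⁻⁶ V = 1.86 µV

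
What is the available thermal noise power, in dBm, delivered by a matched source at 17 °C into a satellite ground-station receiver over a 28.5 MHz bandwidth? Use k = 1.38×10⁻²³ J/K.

T = 17 °C + 273.15 = 290.15 K
P_n = kTB = 1.38×10⁻²³ × 290.15 × 2.85×10⁷ = 1.14×10⁻¹³ W
In dBm: 10 log₁₀(1.14×10⁻¹³ / 10⁻³) = −99.4 dBm

−99.4 dBm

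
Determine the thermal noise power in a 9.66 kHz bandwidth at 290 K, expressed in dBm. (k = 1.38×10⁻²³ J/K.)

−134.1 dBm

P_n = kTB = 1.38×10⁻²³ × 290 × 9.66×10³ = 3.87×10⁻¹⁷ W
In dBm: 10 log₁₀(3.87×10⁻¹⁷ / 10⁻³) = −134.1 dBm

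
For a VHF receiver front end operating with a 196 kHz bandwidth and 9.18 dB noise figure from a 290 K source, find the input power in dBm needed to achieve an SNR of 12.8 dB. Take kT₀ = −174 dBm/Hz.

−99.1 dBm

Sensitivity = −174 + 10 log₁₀(B) + NF + SNR_min
= −174 + 52.92 + 9.18 + 12.8
= −99.10 dBm → −99.1 dBm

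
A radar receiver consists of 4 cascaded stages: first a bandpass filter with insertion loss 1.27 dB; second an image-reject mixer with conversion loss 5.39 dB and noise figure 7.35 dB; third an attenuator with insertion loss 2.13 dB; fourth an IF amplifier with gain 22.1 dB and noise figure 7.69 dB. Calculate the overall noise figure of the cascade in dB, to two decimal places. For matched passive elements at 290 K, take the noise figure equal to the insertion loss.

16.73 dB

Convert to linear (a loss of L dB is a gain of −L dB): F_i = 10^(NF_i/10), G_i = 10^(G_i,dB/10)
  Stage 1: F_1 = 10^(1.27/10) = 1.340, G_1 = 10^(−1.27/10) = 0.7464
  Stage 2: F_2 = 10^(7.35/10) = 5.433, G_2 = 10^(−5.39/10) = 0.2891
  Stage 3: F_3 = 10^(2.13/10) = 1.633, G_3 = 10^(−2.13/10) = 0.6124
  Stage 4: F_4 = 10^(7.69/10) = 5.875, G_4 = 10^(22.1/10) = 162.2
Friis cascade:
  F = 1.340 + (5.433 − 1)/0.7464 + (1.633 − 1)/0.2158 + (5.875 − 1)/0.1321 = 47.11
NF = 10 log₁₀(47.11) = 16.73 dB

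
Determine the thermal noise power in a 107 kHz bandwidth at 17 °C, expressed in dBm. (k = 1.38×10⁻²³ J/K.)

T = 17 °C + 273.15 = 290.15 K
P_n = kTB = 1.38×10⁻²³ × 290.15 × 1.07×10⁵ = 4.28×10⁻¹⁶ W
In dBm: 10 log₁₀(4.28×10⁻¹⁶ / 10⁻³) = −123.7 dBm

−123.7 dBm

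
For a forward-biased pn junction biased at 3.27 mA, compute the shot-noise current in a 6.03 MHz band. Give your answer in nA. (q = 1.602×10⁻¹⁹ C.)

79.5 nA

I_n = √(2qI·B)
2qI·B = 2 × 1.602×10⁻¹⁹ × 3.27×10⁻³ × 6.03×10⁶ = 6.32×10⁻¹⁵ A²
I_n = √(6.32×10⁻¹⁵) = 7.95×10⁻⁸ A = 79.5 nA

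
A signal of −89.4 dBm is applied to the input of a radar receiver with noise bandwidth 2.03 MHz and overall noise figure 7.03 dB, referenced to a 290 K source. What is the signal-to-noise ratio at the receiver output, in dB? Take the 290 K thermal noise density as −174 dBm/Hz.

Noise floor: N = −174 + 10 log₁₀(B) + NF
10 log₁₀(2.03×10⁶) = 63.07 dB
N = −174 + 63.07 + 7.03 = −103.90 dBm
SNR = P_sig − N = −89.4 − (−103.90) = 14.50 dB → 14.5 dB

14.5 dB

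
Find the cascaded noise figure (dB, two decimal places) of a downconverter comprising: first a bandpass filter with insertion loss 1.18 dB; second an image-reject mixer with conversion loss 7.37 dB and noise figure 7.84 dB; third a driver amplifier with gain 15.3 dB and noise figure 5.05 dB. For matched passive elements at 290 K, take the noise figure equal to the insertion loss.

Convert to linear (a loss of L dB is a gain of −L dB): F_i = 10^(NF_i/10), G_i = 10^(G_i,dB/10)
  Stage 1: F_1 = 10^(1.18/10) = 1.312, G_1 = 10^(−1.18/10) = 0.7621
  Stage 2: F_2 = 10^(7.84/10) = 6.081, G_2 = 10^(−7.37/10) = 0.1832
  Stage 3: F_3 = 10^(5.05/10) = 3.199, G_3 = 10^(15.3/10) = 33.88
Friis cascade:
  F = 1.312 + (6.081 − 1)/0.7621 + (3.199 − 1)/0.1396 = 23.73
NF = 10 log₁₀(23.73) = 13.75 dB

13.75 dB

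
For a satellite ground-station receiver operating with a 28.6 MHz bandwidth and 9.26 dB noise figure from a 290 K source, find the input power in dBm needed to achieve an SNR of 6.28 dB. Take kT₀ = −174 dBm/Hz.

−83.9 dBm

Sensitivity = −174 + 10 log₁₀(B) + NF + SNR_min
= −174 + 74.56 + 9.26 + 6.28
= −83.90 dBm → −83.9 dBm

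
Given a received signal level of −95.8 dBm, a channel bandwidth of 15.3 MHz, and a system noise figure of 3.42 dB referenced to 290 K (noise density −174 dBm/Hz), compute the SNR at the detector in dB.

2.9 dB

Noise floor: N = −174 + 10 log₁₀(B) + NF
10 log₁₀(1.53×10⁷) = 71.85 dB
N = −174 + 71.85 + 3.42 = −98.73 dBm
SNR = P_sig − N = −95.8 − (−98.73) = 2.93 dB → 2.9 dB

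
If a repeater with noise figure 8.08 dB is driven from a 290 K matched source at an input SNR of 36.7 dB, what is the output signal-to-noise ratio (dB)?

28.62 dB

By definition F = SNR_in/SNR_out, so in dB: SNR_out = SNR_in − NF
SNR_out = 36.7 − 8.08 = 28.62 dB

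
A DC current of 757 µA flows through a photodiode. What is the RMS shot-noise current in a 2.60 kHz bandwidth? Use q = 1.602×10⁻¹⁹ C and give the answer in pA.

794 pA

I_n = √(2qI·B)
2qI·B = 2 × 1.602×10⁻¹⁹ × 7.57×10⁻⁴ × 2.60×10³ = 6.31×10⁻¹⁹ A²
I_n = √(6.31×10⁻¹⁹) = 7.94×10⁻¹⁰ A = 794 pA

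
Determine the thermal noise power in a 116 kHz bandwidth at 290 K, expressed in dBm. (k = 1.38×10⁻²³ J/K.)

−123.3 dBm

P_n = kTB = 1.38×10⁻²³ × 290 × 1.16×10⁵ = 4.64×10⁻¹⁶ W
In dBm: 10 log₁₀(4.64×10⁻¹⁶ / 10⁻³) = −123.3 dBm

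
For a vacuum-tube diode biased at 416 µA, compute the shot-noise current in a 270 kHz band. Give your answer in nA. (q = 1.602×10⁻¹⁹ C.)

I_n = √(2qI·B)
2qI·B = 2 × 1.602×10⁻¹⁹ × 4.16×10⁻⁴ × 2.70×10⁵ = 3.60×10⁻¹⁷ A²
I_n = √(3.60×10⁻¹⁷) = 6.00×10⁻⁹ A = 6.00 nA

6.00 nA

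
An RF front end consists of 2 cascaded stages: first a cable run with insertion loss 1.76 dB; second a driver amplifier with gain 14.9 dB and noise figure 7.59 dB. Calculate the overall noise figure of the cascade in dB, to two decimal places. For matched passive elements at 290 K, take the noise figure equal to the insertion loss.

9.35 dB

Convert to linear (a loss of L dB is a gain of −L dB): F_i = 10^(NF_i/10), G_i = 10^(G_i,dB/10)
  Stage 1: F_1 = 10^(1.76/10) = 1.500, G_1 = 10^(−1.76/10) = 0.6668
  Stage 2: F_2 = 10^(7.59/10) = 5.741, G_2 = 10^(14.9/10) = 30.90
Friis cascade:
  F = 1.500 + (5.741 − 1)/0.6668 = 8.610
NF = 10 log₁₀(8.610) = 9.35 dB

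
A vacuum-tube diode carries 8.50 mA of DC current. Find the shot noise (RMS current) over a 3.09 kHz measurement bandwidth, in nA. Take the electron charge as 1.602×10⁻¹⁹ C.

I_n = √(2qI·B)
2qI·B = 2 × 1.602×10⁻¹⁹ × 8.50×10⁻³ × 3.09×10³ = 8.42×10⁻¹⁸ A²
I_n = √(8.42×10⁻¹⁸) = 2.90×10⁻⁹ A = 2.90 nA

2.90 nA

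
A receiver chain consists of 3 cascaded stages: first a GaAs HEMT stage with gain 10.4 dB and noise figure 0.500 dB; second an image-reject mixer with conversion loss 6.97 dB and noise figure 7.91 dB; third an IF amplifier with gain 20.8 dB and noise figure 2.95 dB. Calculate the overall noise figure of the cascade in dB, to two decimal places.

Convert to linear (a loss of L dB is a gain of −L dB): F_i = 10^(NF_i/10), G_i = 10^(G_i,dB/10)
  Stage 1: F_1 = 10^(0.500/10) = 1.122, G_1 = 10^(10.4/10) = 10.96
  Stage 2: F_2 = 10^(7.91/10) = 6.180, G_2 = 10^(−6.97/10) = 0.2009
  Stage 3: F_3 = 10^(2.95/10) = 1.972, G_3 = 10^(20.8/10) = 120.2
Friis cascade:
  F = 1.122 + (6.180 − 1)/10.96 + (1.972 − 1)/2.203 = 2.036
NF = 10 log₁₀(2.036) = 3.09 dB

3.09 dB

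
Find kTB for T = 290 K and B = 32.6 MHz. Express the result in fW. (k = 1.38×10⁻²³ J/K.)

P_n = kTB = 1.38×10⁻²³ × 290 × 3.26×10⁷ = 1.30×10⁻¹³ W = 130 fW

130 fW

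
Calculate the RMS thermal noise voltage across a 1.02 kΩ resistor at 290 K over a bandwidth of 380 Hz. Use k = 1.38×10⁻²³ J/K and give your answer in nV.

78.8 nV

V_n = √(4kTRB)
4kTRB = 4 × 1.38×10⁻²³ × 290 × 1.02×10³ × 3.80×10² = 6.20×10⁻¹⁵ V²
V_n = √(6.20×10⁻¹⁵) = 7.88×10⁻⁸ V = 78.8 nV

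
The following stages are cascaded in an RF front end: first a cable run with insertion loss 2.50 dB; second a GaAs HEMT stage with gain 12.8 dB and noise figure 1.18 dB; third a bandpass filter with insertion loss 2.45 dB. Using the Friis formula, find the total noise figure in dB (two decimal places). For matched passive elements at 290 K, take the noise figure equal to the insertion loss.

3.81 dB

Convert to linear (a loss of L dB is a gain of −L dB): F_i = 10^(NF_i/10), G_i = 10^(G_i,dB/10)
  Stage 1: F_1 = 10^(2.50/10) = 1.778, G_1 = 10^(−2.50/10) = 0.5623
  Stage 2: F_2 = 10^(1.18/10) = 1.312, G_2 = 10^(12.8/10) = 19.05
  Stage 3: F_3 = 10^(2.45/10) = 1.758, G_3 = 10^(−2.45/10) = 0.5689
Friis cascade:
  F = 1.778 + (1.312 − 1)/0.5623 + (1.758 − 1)/10.72 = 2.404
NF = 10 log₁₀(2.404) = 3.81 dB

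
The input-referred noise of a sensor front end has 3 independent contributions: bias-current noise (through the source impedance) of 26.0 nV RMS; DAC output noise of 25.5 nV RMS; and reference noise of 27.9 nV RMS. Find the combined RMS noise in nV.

45.9 nV

Uncorrelated sources add in power (mean-square): V_tot = √(ΣV_i²)
V_tot = √[(2.60×10⁻⁸)² + (2.55×10⁻⁸)² + (2.79×10⁻⁸)²] = 4.59×10⁻⁸ V = 45.9 nV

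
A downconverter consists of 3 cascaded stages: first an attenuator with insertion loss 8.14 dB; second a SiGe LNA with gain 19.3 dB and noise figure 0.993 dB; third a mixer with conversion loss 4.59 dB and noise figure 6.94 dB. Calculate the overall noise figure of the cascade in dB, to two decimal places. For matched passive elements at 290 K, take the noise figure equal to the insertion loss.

9.29 dB

Convert to linear (a loss of L dB is a gain of −L dB): F_i = 10^(NF_i/10), G_i = 10^(G_i,dB/10)
  Stage 1: F_1 = 10^(8.14/10) = 6.516, G_1 = 10^(−8.14/10) = 0.1535
  Stage 2: F_2 = 10^(0.993/10) = 1.257, G_2 = 10^(19.3/10) = 85.11
  Stage 3: F_3 = 10^(6.94/10) = 4.943, G_3 = 10^(−4.59/10) = 0.3475
Friis cascade:
  F = 6.516 + (1.257 − 1)/0.1535 + (4.943 − 1)/13.06 = 8.492
NF = 10 log₁₀(8.492) = 9.29 dB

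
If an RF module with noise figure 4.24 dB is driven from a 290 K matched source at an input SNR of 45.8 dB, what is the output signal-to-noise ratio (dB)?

By definition F = SNR_in/SNR_out, so in dB: SNR_out = SNR_in − NF
SNR_out = 45.8 − 4.24 = 41.56 dB

41.56 dB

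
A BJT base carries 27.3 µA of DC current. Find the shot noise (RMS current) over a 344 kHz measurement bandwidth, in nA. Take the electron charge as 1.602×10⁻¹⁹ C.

1.73 nA

I_n = √(2qI·B)
2qI·B = 2 × 1.602×10⁻¹⁹ × 2.73×10⁻⁵ × 3.44×10⁵ = 3.01×10⁻¹⁸ A²
I_n = √(3.01×10⁻¹⁸) = 1.73×10⁻⁹ A = 1.73 nA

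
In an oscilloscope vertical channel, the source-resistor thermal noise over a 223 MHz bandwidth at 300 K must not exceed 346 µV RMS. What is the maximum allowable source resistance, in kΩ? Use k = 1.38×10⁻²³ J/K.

Johnson–Nyquist: V_n = √(4kTRB) ⇒ R = V_n² / (4kTB)
4kTB = 4 × 1.38×10⁻²³ × 300 × 2.23×10⁸ = 3.69×10⁻¹²
R = (3.46×10⁻⁴)² / 3.69×10⁻¹² = 3.24×10⁴ Ω = 32.4 kΩ

32.4 kΩ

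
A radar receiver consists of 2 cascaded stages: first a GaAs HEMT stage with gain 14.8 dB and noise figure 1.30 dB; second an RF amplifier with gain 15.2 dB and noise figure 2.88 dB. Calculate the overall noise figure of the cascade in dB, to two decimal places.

1.40 dB

Convert to linear (a loss of L dB is a gain of −L dB): F_i = 10^(NF_i/10), G_i = 10^(G_i,dB/10)
  Stage 1: F_1 = 10^(1.30/10) = 1.349, G_1 = 10^(14.8/10) = 30.20
  Stage 2: F_2 = 10^(2.88/10) = 1.941, G_2 = 10^(15.2/10) = 33.11
Friis cascade:
  F = 1.349 + (1.941 − 1)/30.20 = 1.380
NF = 10 log₁₀(1.380) = 1.40 dB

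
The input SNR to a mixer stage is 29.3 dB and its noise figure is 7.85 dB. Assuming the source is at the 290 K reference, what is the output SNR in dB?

By definition F = SNR_in/SNR_out, so in dB: SNR_out = SNR_in − NF
SNR_out = 29.3 − 7.85 = 21.45 dB

21.45 dB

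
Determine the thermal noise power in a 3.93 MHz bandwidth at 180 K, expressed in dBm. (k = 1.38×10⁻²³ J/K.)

−110.1 dBm

P_n = kTB = 1.38×10⁻²³ × 180 × 3.93×10⁶ = 9.76×10⁻¹⁵ W
In dBm: 10 log₁₀(9.76×10⁻¹⁵ / 10⁻³) = −110.1 dBm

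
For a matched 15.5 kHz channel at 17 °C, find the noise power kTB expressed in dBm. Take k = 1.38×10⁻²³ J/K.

T = 17 °C + 273.15 = 290.15 K
P_n = kTB = 1.38×10⁻²³ × 290.15 × 1.55×10⁴ = 6.21×10⁻¹⁷ W
In dBm: 10 log₁₀(6.21×10⁻¹⁷ / 10⁻³) = −132.1 dBm

−132.1 dBm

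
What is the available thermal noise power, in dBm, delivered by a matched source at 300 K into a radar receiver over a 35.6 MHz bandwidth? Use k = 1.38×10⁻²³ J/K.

−98.3 dBm

P_n = kTB = 1.38×10⁻²³ × 300 × 3.56×10⁷ = 1.47×10⁻¹³ W
In dBm: 10 log₁₀(1.47×10⁻¹³ / 10⁻³) = −98.3 dBm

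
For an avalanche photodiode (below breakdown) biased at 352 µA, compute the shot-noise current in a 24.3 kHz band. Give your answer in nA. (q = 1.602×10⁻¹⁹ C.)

I_n = √(2qI·B)
2qI·B = 2 × 1.602×10⁻¹⁹ × 3.52×10⁻⁴ × 2.43×10⁴ = 2.74×10⁻¹⁸ A²
I_n = √(2.74×10⁻¹⁸) = 1.66×10⁻⁹ A = 1.66 nA

1.66 nA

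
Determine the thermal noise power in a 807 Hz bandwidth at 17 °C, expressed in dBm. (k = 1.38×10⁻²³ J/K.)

−144.9 dBm

T = 17 °C + 273.15 = 290.15 K
P_n = kTB = 1.38×10⁻²³ × 290.15 × 8.07×10² = 3.23×10⁻¹⁸ W
In dBm: 10 log₁₀(3.23×10⁻¹⁸ / 10⁻³) = −144.9 dBm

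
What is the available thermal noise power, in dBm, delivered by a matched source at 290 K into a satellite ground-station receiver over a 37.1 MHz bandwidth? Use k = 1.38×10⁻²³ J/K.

−98.3 dBm

P_n = kTB = 1.38×10⁻²³ × 290 × 3.71×10⁷ = 1.48×10⁻¹³ W
In dBm: 10 log₁₀(1.48×10⁻¹³ / 10⁻³) = −98.3 dBm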